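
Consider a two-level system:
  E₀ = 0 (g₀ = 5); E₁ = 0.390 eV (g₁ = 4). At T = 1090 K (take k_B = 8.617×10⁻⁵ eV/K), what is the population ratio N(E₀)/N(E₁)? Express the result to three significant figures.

k_BT = 8.617×10⁻⁵ × 1090 K = 0.093925 eV.
n₀/n₁ = (g₀/g₁) exp[−(E₀−E₁)/kT] = (5/4) × exp(−(-0.390 eV)/(0.093925 eV)) = (5/4) × exp(4.1522) = 79.5.

79.5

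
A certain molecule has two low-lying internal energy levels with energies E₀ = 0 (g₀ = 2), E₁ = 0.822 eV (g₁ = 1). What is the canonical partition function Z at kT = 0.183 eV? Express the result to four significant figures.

Eᵢ/kT = 0, 4.49180.
Z = Σ gᵢe^(−Eᵢ/kT) = 2·e^(−0) + 1·e^(−4.49180) = 2.00000 + 0.0112005 = 2.01120.

Z = 2.011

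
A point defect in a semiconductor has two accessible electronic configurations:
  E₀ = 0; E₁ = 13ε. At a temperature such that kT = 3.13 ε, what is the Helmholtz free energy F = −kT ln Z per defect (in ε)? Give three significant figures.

Eᵢ/kT = 0, 4.1534.
Z = Σ e^(−Eᵢ/kT) = e^(−0) + e^(−4.1534) = 1.0000 + 0.015711 = 1.0157.
F = −kT ln Z = −3.13 × ln(1.0157) = −3.13 × 0.015578 = -0.0488 ε.

-0.0488 ε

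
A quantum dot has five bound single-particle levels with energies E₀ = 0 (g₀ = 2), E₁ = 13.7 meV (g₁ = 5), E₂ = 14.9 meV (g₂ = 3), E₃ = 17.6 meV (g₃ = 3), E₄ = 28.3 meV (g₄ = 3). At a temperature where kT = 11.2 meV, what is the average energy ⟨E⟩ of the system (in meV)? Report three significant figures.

Eᵢ/kT = 0, 1.2232, 1.3304, 1.5714, 2.5268.
Z = Σ gᵢe^(−Eᵢ/kT) = 2·e^(−0) + 5·e^(−1.2232) + 3·e^(−1.3304) + 3·e^(−1.5714) + 3·e^(−2.5268) = 2.0000 + 1.4714 + 0.79311 + 0.62326 + 0.23974 = 5.1275.
⟨E⟩ = Σ Eᵢ gᵢe^(−Eᵢ/kT) / Z = (0·2.0000 + 13.7·1.4714 + 14.9·0.79311 + 17.6·0.62326 + 28.3·0.23974) / 5.1275 = 9.70 meV.

9.70 meV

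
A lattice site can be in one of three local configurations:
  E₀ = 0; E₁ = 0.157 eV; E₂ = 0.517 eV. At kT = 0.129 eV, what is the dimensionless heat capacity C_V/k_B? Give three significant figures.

0.447

Eᵢ/kT = 0, 1.2171, 4.0078.
Z = Σ e^(−Eᵢ/kT) = e^(−0) + e^(−1.2171) + e^(−4.0078) = 1.0000 + 0.29609 + 0.018173 = 1.3143.
⟨E⟩ = 0.042518 eV, ⟨E²⟩ = 0.0092489 eV².
C_V/k_B = (⟨E²⟩ − ⟨E⟩²)/(kT)² = (0.0092489 − 0.0018078)/0.016641 = 0.447.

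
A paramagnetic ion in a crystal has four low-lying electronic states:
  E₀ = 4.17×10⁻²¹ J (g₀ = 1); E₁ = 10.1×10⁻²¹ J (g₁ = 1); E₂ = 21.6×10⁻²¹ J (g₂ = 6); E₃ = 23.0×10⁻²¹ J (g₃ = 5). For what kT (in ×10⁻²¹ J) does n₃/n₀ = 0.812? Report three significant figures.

10.4 ×10⁻²¹ J

n₃/n₀ = (g₃/g₀) exp[−(E₃−E₀)/kT] = 0.812.
⇒ (E₃−E₀)/kT = ln((5/1)/0.812) = ln(6.1576) = 1.8177.
kT = 18.83 ×10⁻²¹ J / 1.8177 = 10.4 ×10⁻²¹ J.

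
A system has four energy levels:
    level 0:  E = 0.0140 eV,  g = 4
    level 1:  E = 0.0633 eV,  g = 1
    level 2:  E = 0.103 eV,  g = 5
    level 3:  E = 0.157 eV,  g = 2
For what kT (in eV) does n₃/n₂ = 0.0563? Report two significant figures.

0.028 eV

n₃/n₂ = (g₃/g₂) exp[−(E₃−E₂)/kT] = 0.0563.
⇒ (E₃−E₂)/kT = ln((2/5)/0.0563) = ln(7.105) = 1.961.
kT = 0.054 eV / 1.961 = 0.028 eV.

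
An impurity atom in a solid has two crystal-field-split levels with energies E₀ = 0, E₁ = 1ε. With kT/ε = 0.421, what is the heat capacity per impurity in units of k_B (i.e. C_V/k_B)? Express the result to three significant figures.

0.439

Eᵢ/kT = 0, 2.3753.
Z = Σ e^(−Eᵢ/kT) = e^(−0) + e^(−2.3753) = 1.0000 + 0.092987 = 1.0930.
⟨E⟩ = 0.085075 ε, ⟨E²⟩ = 0.085075 ε².
C_V/k_B = (⟨E²⟩ − ⟨E⟩²)/(kT)² = (0.085075 − 0.0072378)/0.17724 = 0.439.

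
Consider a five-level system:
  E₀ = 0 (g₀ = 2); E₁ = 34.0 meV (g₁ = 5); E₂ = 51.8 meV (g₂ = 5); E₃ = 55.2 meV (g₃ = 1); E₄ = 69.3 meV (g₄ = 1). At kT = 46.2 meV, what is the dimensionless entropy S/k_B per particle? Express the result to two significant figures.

Eᵢ/kT = 0, 0.7359, 1.121, 1.195, 1.500.
Z = Σ gᵢe^(−Eᵢ/kT) = 2·e^(−0) + 5·e^(−0.7359) + 5·e^(−1.121) + 1·e^(−1.195) + 1·e^(−1.500) = 2.000 + 2.395 + 1.630 + 0.3027 + 0.2231 = 6.551.
⟨E⟩ = Σ EᵢPᵢ = 30.23 meV.
S/k_B = ln Z + ⟨E⟩/kT = ln(6.551) + 30.23/46.2 = 1.880 + 0.6543 = 2.5.

2.5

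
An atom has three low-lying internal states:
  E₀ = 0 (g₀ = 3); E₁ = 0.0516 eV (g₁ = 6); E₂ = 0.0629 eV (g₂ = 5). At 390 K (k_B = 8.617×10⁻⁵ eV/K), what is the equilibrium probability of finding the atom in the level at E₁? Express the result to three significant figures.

0.255

k_BT = 8.617×10⁻⁵ × 390 K = 0.033606 eV.
Eᵢ/kT = 0, 1.5354, 1.8717.
Z = Σ gᵢe^(−Eᵢ/kT) = 3·e^(−0) + 6·e^(−1.5354) + 5·e^(−1.8717) = 3.0000 + 1.2922 + 0.76931 = 5.0615.
P₁ = g₁ e^(−E₁/kT) / Z = 1.2922/5.0615 = 0.255.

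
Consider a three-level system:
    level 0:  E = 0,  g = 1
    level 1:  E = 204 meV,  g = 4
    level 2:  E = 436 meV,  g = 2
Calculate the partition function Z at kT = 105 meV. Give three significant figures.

Z = 1.60

Eᵢ/kT = 0, 1.9429, 4.1524.
Z = Σ gᵢe^(−Eᵢ/kT) = 1·e^(−0) + 4·e^(−1.9429) + 2·e^(−4.1524) = 1.0000 + 0.57315 + 0.031453 = 1.6046.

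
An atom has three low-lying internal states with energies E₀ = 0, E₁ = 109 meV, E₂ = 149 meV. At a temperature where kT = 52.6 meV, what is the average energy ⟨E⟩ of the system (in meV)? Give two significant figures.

19 meV

Eᵢ/kT = 0, 2.072, 2.833.
Z = Σ e^(−Eᵢ/kT) = e^(−0) + e^(−2.072) + e^(−2.833) = 1.000 + 0.1259 + 0.05884 = 1.185.
⟨E⟩ = Σ Eᵢ e^(−Eᵢ/kT) / Z = (0·1.000 + 109·0.1259 + 149·0.05884) / 1.185 = 19 meV.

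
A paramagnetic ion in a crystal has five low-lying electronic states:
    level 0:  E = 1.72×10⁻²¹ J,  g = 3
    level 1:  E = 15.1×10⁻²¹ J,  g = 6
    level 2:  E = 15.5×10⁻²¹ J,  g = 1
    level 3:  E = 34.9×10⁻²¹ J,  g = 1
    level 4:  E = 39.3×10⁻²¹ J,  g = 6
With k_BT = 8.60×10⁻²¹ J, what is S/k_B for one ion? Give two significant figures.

Eᵢ/kT = 0.2000, 1.756, 1.802, 4.058, 4.570.
Z = Σ gᵢe^(−Eᵢ/kT) = 3·e^(−0.2000) + 6·e^(−1.756) + 1·e^(−1.802) + 1·e^(−4.058) + 6·e^(−4.570) = 2.456 + 1.036 + 0.1650 + 0.01728 + 0.06215 = 3.736.
⟨E⟩ = Σ EᵢPᵢ = 6.818 ×10⁻²¹ J.
S/k_B = ln Z + ⟨E⟩/kT = ln(3.736) + 6.818/8.60 = 1.318 + 0.7928 = 2.1.

2.1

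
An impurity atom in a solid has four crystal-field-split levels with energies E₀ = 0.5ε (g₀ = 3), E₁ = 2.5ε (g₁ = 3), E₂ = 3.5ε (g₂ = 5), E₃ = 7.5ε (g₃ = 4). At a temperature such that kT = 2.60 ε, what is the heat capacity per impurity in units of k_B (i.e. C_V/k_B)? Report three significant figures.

Eᵢ/kT = 0.19231, 0.96154, 1.3462, 2.8846.
Z = Σ gᵢe^(−Eᵢ/kT) = 3·e^(−0.19231) + 3·e^(−0.96154) + 5·e^(−1.3462) + 4·e^(−2.8846) = 2.4752 + 1.1469 + 1.3011 + 0.22351 = 5.1467.
⟨E⟩ = 2.0081 ε, ⟨E²⟩ = 7.0526 ε².
C_V/k_B = (⟨E²⟩ − ⟨E⟩²)/(kT)² = (7.0526 − 4.0325)/6.7600 = 0.447.

0.447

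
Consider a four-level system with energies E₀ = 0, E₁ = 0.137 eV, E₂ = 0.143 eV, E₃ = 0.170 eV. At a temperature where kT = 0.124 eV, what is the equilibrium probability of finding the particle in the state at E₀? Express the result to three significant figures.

0.526

Eᵢ/kT = 0, 1.1048, 1.1532, 1.3710.
Z = Σ e^(−Eᵢ/kT) = e^(−0) + e^(−1.1048) + e^(−1.1532) + e^(−1.3710) = 1.0000 + 0.33128 + 0.31563 + 0.25385 = 1.9008.
P₀ = e^(−E₀/kT) / Z = 1.0000/1.9008 = 0.526.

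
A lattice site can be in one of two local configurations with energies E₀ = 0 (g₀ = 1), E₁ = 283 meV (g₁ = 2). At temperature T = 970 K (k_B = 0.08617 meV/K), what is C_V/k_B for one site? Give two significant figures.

k_BT = 0.08617 × 970 K = 83.58 meV.
Eᵢ/kT = 0, 3.386.
Z = Σ gᵢe^(−Eᵢ/kT) = 1·e^(−0) + 2·e^(−3.386) = 1.000 + 0.06769 = 1.068.
⟨E⟩ = 17.94 meV, ⟨E²⟩ = 5076 meV².
C_V/k_B = (⟨E²⟩ − ⟨E⟩²)/(kT)² = (5076 − 321.8)/6986 = 0.68.

0.68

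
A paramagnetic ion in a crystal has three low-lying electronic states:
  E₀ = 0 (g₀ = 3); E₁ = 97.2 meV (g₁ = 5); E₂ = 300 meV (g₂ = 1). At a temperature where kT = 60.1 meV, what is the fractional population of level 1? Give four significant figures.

Eᵢ/kT = 0, 1.61730, 4.99168.
Z = Σ gᵢe^(−Eᵢ/kT) = 3·e^(−0) + 5·e^(−1.61730) + 1·e^(−4.99168) = 3.00000 + 0.992169 + 0.00679424 = 3.99896.
P₁ = g₁ e^(−E₁/kT) / Z = 0.992169/3.99896 = 0.2481.

0.2481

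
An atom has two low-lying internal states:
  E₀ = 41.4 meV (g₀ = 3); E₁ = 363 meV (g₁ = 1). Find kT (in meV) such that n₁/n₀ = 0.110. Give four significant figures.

290.1 meV

n₁/n₀ = (g₁/g₀) exp[−(E₁−E₀)/kT] = 0.110.
⇒ (E₁−E₀)/kT = ln((1/3)/0.110) = ln(3.03030) = 1.10866.
kT = 321.6 meV / 1.10866 = 290.1 meV.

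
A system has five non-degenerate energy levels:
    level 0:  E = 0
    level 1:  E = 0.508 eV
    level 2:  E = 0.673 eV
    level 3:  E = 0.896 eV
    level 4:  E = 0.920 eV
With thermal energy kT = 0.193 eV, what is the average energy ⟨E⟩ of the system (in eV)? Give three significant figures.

0.0657 eV

Eᵢ/kT = 0, 2.6321, 3.4870, 4.6425, 4.7668.
Z = Σ e^(−Eᵢ/kT) = e^(−0) + e^(−2.6321) + e^(−3.4870) + e^(−4.6425) + e^(−4.7668) = 1.0000 + 0.071927 + 0.030593 + 0.0096336 + 0.0085076 = 1.1207.
⟨E⟩ = Σ Eᵢ e^(−Eᵢ/kT) / Z = (0·1.0000 + 0.508·0.071927 + 0.673·0.030593 + 0.896·0.0096336 + 0.920·0.0085076) / 1.1207 = 0.0657 eV.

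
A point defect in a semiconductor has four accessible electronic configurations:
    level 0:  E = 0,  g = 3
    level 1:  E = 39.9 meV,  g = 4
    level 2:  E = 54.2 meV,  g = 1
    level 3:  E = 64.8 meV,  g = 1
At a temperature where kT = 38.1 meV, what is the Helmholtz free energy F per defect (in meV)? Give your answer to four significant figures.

Eᵢ/kT = 0, 1.04724, 1.42257, 1.70079.
Z = Σ gᵢe^(−Eᵢ/kT) = 3·e^(−0) + 4·e^(−1.04724) + 1·e^(−1.42257) + 1·e^(−1.70079) = 3.00000 + 1.40362 + 0.241094 + 0.182539 = 4.82725.
F = −kT ln Z = −38.1 × ln(4.82725) = −38.1 × 1.57428 = -59.98 meV.

-59.98 meV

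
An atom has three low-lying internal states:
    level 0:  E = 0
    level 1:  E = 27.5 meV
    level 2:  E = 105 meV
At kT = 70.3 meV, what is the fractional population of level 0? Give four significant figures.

Eᵢ/kT = 0, 0.391181, 1.49360.
Z = Σ e^(−Eᵢ/kT) = e^(−0) + e^(−0.391181) + e^(−1.49360) = 1.00000 + 0.676258 + 0.224563 = 1.90082.
P₀ = e^(−E₀/kT) / Z = 1.00000/1.90082 = 0.5261.

0.5261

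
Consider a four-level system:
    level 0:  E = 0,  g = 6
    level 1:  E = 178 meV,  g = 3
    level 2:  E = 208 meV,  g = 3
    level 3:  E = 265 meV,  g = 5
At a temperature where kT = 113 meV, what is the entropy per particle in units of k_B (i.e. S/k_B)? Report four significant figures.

2.418

Eᵢ/kT = 0, 1.57522, 1.84071, 2.34513.
Z = Σ gᵢe^(−Eᵢ/kT) = 6·e^(−0) + 3·e^(−1.57522) + 3·e^(−1.84071) + 5·e^(−2.34513) = 6.00000 + 0.620886 + 0.476114 + 0.479174 = 7.57617.
⟨E⟩ = Σ EᵢPᵢ = 44.4196 meV.
S/k_B = ln Z + ⟨E⟩/kT = ln(7.57617) + 44.4196/113 = 2.02501 + 0.393094 = 2.418.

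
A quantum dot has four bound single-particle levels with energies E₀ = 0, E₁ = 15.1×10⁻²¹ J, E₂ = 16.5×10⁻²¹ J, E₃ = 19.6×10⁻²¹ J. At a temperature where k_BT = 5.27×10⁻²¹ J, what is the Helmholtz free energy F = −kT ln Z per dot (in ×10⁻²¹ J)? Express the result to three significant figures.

Eᵢ/kT = 0, 2.8653, 3.1309, 3.7192.
Z = Σ e^(−Eᵢ/kT) = e^(−0) + e^(−2.8653) + e^(−3.1309) + e^(−3.7192) = 1.0000 + 0.056966 + 0.043678 + 0.024253 = 1.1249.
F = −kT ln Z = −5.27 × ln(1.1249) = −5.27 × 0.11769 = -0.620 ×10⁻²¹ J.

-0.620 ×10⁻²¹ J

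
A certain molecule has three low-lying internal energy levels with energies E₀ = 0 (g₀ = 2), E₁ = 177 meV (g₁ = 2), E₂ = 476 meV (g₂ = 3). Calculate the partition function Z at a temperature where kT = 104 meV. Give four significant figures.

Z = 2.396

Eᵢ/kT = 0, 1.70192, 4.57692.
Z = Σ gᵢe^(−Eᵢ/kT) = 2·e^(−0) + 2·e^(−1.70192) + 3·e^(−4.57692) = 2.00000 + 0.364666 + 0.0308596 = 2.39553.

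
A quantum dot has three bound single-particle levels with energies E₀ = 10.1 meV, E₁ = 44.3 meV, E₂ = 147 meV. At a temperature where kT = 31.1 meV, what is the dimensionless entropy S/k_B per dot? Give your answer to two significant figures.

0.61

Eᵢ/kT = 0.3248, 1.424, 4.727.
Z = Σ e^(−Eᵢ/kT) = e^(−0.3248) + e^(−1.424) + e^(−4.727) = 0.7227 + 0.2407 + 0.008853 = 0.9723.
⟨E⟩ = Σ EᵢPᵢ = 19.81 meV.
S/k_B = ln Z + ⟨E⟩/kT = ln(0.9723) + 19.81/31.1 = -0.02809 + 0.6370 = 0.61.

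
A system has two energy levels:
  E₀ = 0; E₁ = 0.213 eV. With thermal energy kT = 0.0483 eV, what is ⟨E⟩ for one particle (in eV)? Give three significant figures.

Eᵢ/kT = 0, 4.4099.
Z = Σ e^(−Eᵢ/kT) = e^(−0) + e^(−4.4099) = 1.0000 + 0.012156 = 1.0122.
⟨E⟩ = Σ Eᵢ e^(−Eᵢ/kT) / Z = (0·1.0000 + 0.213·0.012156) / 1.0122 = 0.00256 eV.

0.00256 eV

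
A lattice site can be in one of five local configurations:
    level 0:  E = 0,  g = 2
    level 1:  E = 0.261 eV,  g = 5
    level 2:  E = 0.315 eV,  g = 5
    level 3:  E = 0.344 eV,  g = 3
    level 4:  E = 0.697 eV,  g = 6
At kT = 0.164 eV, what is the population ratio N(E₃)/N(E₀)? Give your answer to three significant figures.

n₃/n₀ = (g₃/g₀) exp[−(E₃−E₀)/kT] = (3/2) × exp(−(0.344 eV)/(0.164 eV)) = (3/2) × exp(-2.0976) = 0.184.

0.184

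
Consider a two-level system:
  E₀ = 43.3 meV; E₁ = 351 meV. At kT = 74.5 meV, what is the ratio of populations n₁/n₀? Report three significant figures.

0.0161

n₁/n₀ = exp[−(E₁−E₀)/kT] = exp(−(307.7 meV)/(74.5 meV)) = exp(-4.1302) = 0.0161.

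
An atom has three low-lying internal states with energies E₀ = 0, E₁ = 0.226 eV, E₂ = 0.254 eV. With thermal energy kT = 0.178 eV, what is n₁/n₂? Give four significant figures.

n₁/n₂ = exp[−(E₁−E₂)/kT] = exp(−(-0.028 eV)/(0.178 eV)) = exp(0.157303) = 1.170.

1.170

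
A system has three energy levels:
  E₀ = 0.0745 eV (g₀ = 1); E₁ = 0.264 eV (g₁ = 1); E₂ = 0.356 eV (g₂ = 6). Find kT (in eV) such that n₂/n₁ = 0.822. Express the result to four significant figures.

n₂/n₁ = (g₂/g₁) exp[−(E₂−E₁)/kT] = 0.822.
⇒ (E₂−E₁)/kT = ln((6/1)/0.822) = ln(7.29927) = 1.98777.
kT = 0.092 eV / 1.98777 = 0.04628 eV.

0.04628 eV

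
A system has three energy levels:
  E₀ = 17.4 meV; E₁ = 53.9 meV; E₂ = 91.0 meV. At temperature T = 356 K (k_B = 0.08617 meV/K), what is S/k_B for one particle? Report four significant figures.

k_BT = 0.08617 × 356 K = 30.6765 meV.
Eᵢ/kT = 0.567209, 1.75705, 2.96644.
Z = Σ e^(−Eᵢ/kT) = e^(−0.567209) + e^(−1.75705) + e^(−2.96644) = 0.567106 + 0.172553 + 0.0514863 = 0.791145.
⟨E⟩ = Σ EᵢPᵢ = 30.1506 meV.
S/k_B = ln Z + ⟨E⟩/kT = ln(0.791145) + 30.1506/30.6765 = -0.234274 + 0.982857 = 0.7486.

0.7486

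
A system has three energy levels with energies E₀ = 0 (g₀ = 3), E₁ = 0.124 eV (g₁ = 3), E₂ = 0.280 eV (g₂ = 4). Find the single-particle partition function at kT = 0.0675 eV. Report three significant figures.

Z = 3.54

Eᵢ/kT = 0, 1.8370, 4.1481.
Z = Σ gᵢe^(−Eᵢ/kT) = 3·e^(−0) + 3·e^(−1.8370) + 4·e^(−4.1481) = 3.0000 + 0.47788 + 0.063178 = 3.5411.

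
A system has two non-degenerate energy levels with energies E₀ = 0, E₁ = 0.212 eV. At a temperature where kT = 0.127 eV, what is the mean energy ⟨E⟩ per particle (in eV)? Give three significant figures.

Eᵢ/kT = 0, 1.6693.
Z = Σ e^(−Eᵢ/kT) = e^(−0) + e^(−1.6693) = 1.0000 + 0.18838 = 1.1884.
⟨E⟩ = Σ Eᵢ e^(−Eᵢ/kT) / Z = (0·1.0000 + 0.212·0.18838) / 1.1884 = 0.0336 eV.

0.0336 eV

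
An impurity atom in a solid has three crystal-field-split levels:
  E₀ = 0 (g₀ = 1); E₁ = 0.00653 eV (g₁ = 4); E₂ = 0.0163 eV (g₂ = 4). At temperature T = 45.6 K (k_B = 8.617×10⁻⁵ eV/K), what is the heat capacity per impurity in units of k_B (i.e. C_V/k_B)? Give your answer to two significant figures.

1.0

k_BT = 8.617×10⁻⁵ × 45.6 K = 0.003929 eV.
Eᵢ/kT = 0, 1.662, 4.149.
Z = Σ gᵢe^(−Eᵢ/kT) = 1·e^(−0) + 4·e^(−1.662) + 4·e^(−4.149) = 1.000 + 0.7590 + 0.06312 = 1.822.
⟨E⟩ = 0.003285 eV, ⟨E²⟩ = 0.00002697 eV².
C_V/k_B = (⟨E²⟩ − ⟨E⟩²)/(kT)² = (0.00002697 − 0.00001079)/0.00001544 = 1.0.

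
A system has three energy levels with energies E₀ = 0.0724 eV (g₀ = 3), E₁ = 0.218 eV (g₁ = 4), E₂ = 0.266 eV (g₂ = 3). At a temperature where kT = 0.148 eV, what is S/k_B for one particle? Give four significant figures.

Eᵢ/kT = 0.489189, 1.47297, 1.79730.
Z = Σ gᵢe^(−Eᵢ/kT) = 3·e^(−0.489189) + 4·e^(−1.47297) + 3·e^(−1.79730) = 1.83937 + 0.916974 + 0.497237 = 3.25358.
⟨E⟩ = Σ EᵢPᵢ = 0.143023 eV.
S/k_B = ln Z + ⟨E⟩/kT = ln(3.25358) + 0.143023/0.148 = 1.17976 + 0.966372 = 2.146.

2.146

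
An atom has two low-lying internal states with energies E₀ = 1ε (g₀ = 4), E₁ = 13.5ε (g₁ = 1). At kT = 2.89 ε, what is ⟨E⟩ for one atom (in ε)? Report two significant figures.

Eᵢ/kT = 0.3460, 4.671.
Z = Σ gᵢe^(−Eᵢ/kT) = 4·e^(−0.3460) + 1·e^(−4.671) = 2.830 + 0.009363 = 2.839.
⟨E⟩ = Σ Eᵢ gᵢe^(−Eᵢ/kT) / Z = (1·2.830 + 13.5·0.009363) / 2.839 = 1.0 ε.

1.0 ε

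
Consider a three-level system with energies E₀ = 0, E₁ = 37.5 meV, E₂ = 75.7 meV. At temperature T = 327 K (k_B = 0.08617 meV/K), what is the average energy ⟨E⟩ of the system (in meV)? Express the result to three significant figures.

k_BT = 0.08617 × 327 K = 28.178 meV.
Eᵢ/kT = 0, 1.3308, 2.6865.
Z = Σ e^(−Eᵢ/kT) = e^(−0) + e^(−1.3308) + e^(−2.6865) = 1.0000 + 0.26427 + 0.068119 = 1.3324.
⟨E⟩ = Σ Eᵢ e^(−Eᵢ/kT) / Z = (0·1.0000 + 37.5·0.26427 + 75.7·0.068119) / 1.3324 = 11.3 meV.

11.3 meV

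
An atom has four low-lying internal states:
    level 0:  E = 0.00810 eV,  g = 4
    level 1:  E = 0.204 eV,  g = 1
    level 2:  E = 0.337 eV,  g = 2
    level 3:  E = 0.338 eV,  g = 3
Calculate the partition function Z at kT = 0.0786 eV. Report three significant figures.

Z = 3.75

Eᵢ/kT = 0.10305, 2.5954, 4.2875, 4.3003.
Z = Σ gᵢe^(−Eᵢ/kT) = 4·e^(−0.10305) + 1·e^(−2.5954) + 2·e^(−4.2875) + 3·e^(−4.3003) = 3.6083 + 0.074616 + 0.027478 + 0.040693 = 3.7511.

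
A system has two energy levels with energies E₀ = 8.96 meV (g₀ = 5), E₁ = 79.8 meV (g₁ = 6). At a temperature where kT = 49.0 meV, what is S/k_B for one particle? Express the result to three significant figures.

Eᵢ/kT = 0.18286, 1.6286.
Z = Σ gᵢe^(−Eᵢ/kT) = 5·e^(−0.18286) + 6·e^(−1.6286) = 4.1644 + 1.1772 = 5.3416.
⟨E⟩ = Σ EᵢPᵢ = 24.572 meV.
S/k_B = ln Z + ⟨E⟩/kT = ln(5.3416) + 24.572/49.0 = 1.6755 + 0.50147 = 2.18.

2.18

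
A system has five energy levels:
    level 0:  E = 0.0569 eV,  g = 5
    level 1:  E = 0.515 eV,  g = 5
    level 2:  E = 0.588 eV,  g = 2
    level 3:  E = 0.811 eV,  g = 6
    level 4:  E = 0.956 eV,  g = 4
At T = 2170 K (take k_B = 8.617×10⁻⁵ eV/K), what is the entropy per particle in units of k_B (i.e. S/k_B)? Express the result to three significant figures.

2.09

k_BT = 8.617×10⁻⁵ × 2170 K = 0.18699 eV.
Eᵢ/kT = 0.30429, 2.7542, 3.1446, 4.3371, 5.1126.
Z = Σ gᵢe^(−Eᵢ/kT) = 5·e^(−0.30429) + 5·e^(−2.7542) + 2·e^(−3.1446) + 6·e^(−4.3371) + 4·e^(−5.1126) = 3.6882 + 0.31830 + 0.086168 + 0.078446 + 0.024082 = 4.1952.
⟨E⟩ = Σ EᵢPᵢ = 0.12183 eV.
S/k_B = ln Z + ⟨E⟩/kT = ln(4.1952) + 0.12183/0.18699 = 1.4339 + 0.65153 = 2.09.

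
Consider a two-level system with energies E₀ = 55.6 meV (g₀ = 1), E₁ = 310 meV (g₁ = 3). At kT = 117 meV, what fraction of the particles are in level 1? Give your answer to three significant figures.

Eᵢ/kT = 0.47521, 2.6496.
Z = Σ gᵢe^(−Eᵢ/kT) = 1·e^(−0.47521) + 3·e^(−2.6496) = 0.62175 + 0.21204 = 0.83379.
P₁ = g₁ e^(−E₁/kT) / Z = 0.21204/0.83379 = 0.254.

0.254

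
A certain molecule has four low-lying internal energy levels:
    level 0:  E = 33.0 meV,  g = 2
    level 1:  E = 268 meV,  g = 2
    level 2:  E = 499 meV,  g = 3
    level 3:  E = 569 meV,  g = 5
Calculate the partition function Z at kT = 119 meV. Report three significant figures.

Eᵢ/kT = 0.27731, 2.2521, 4.1933, 4.7815.
Z = Σ gᵢe^(−Eᵢ/kT) = 2·e^(−0.27731) + 2·e^(−2.2521) + 3·e^(−4.1933) + 5·e^(−4.7815) = 1.5156 + 0.21036 + 0.045289 + 0.041917 = 1.8132.

Z = 1.81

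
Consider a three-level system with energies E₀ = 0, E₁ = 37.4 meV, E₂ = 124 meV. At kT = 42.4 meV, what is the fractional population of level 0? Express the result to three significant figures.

0.681

Eᵢ/kT = 0, 0.88208, 2.9245.
Z = Σ e^(−Eᵢ/kT) = e^(−0) + e^(−0.88208) + e^(−2.9245) = 1.0000 + 0.41392 + 0.053692 = 1.4676.
P₀ = e^(−E₀/kT) / Z = 1.0000/1.4676 = 0.681.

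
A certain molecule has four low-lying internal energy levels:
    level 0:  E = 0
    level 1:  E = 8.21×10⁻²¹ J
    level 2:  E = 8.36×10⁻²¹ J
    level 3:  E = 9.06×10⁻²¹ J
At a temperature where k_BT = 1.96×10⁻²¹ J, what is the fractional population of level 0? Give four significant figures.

0.9624

Eᵢ/kT = 0, 4.18878, 4.26531, 4.62245.
Z = Σ e^(−Eᵢ/kT) = e^(−0) + e^(−4.18878) + e^(−4.26531) + e^(−4.62245) = 1.00000 + 0.0151648 + 0.0140475 + 0.00982869 = 1.03904.
P₀ = e^(−E₀/kT) / Z = 1.00000/1.03904 = 0.9624.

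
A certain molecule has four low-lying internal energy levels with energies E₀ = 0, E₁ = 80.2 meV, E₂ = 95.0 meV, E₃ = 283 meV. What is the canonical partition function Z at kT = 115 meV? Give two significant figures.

Z = 2.0

Eᵢ/kT = 0, 0.6974, 0.8261, 2.461.
Z = Σ e^(−Eᵢ/kT) = e^(−0) + e^(−0.6974) + e^(−0.8261) + e^(−2.461) = 1.000 + 0.4979 + 0.4378 + 0.08535 = 2.021.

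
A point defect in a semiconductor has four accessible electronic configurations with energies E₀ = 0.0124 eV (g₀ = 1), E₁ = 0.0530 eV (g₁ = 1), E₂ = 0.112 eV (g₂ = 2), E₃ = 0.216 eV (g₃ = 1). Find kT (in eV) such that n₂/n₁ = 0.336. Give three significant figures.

0.0331 eV

n₂/n₁ = (g₂/g₁) exp[−(E₂−E₁)/kT] = 0.336.
⇒ (E₂−E₁)/kT = ln((2/1)/0.336) = ln(5.9524) = 1.7838.
kT = 0.0590 eV / 1.7838 = 0.0331 eV.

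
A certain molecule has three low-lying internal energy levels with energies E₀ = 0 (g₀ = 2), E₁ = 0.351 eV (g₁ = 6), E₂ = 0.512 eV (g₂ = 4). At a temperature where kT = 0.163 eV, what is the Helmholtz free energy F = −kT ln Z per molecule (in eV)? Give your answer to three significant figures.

Eᵢ/kT = 0, 2.1534, 3.1411.
Z = Σ gᵢe^(−Eᵢ/kT) = 2·e^(−0) + 6·e^(−2.1534) + 4·e^(−3.1411) = 2.0000 + 0.69653 + 0.17294 = 2.8695.
F = −kT ln Z = −0.163 × ln(2.8695) = −0.163 × 1.0541 = -0.172 eV.

-0.172 eV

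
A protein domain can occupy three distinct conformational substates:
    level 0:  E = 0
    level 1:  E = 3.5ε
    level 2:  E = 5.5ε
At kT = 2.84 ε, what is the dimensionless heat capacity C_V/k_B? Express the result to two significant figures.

0.49

Eᵢ/kT = 0, 1.232, 1.937.
Z = Σ e^(−Eᵢ/kT) = e^(−0) + e^(−1.232) + e^(−1.937) = 1.000 + 0.2917 + 0.1441 = 1.436.
⟨E⟩ = 1.263 ε, ⟨E²⟩ = 5.524 ε².
C_V/k_B = (⟨E²⟩ − ⟨E⟩²)/(kT)² = (5.524 − 1.595)/8.066 = 0.49.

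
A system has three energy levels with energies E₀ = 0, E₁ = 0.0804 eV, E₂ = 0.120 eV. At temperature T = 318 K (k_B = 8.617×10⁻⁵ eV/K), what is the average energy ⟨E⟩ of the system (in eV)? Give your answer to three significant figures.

k_BT = 8.617×10⁻⁵ × 318 K = 0.027402 eV.
Eᵢ/kT = 0, 2.9341, 4.3792.
Z = Σ e^(−Eᵢ/kT) = e^(−0) + e^(−2.9341) + e^(−4.3792) = 1.0000 + 0.053179 + 0.012535 = 1.0657.
⟨E⟩ = Σ Eᵢ e^(−Eᵢ/kT) / Z = (0·1.0000 + 0.0804·0.053179 + 0.120·0.012535) / 1.0657 = 0.00542 eV.

0.00542 eV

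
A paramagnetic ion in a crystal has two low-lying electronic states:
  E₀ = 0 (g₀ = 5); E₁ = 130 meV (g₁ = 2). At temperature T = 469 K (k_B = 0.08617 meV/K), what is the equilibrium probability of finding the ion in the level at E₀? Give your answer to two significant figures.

k_BT = 0.08617 × 469 K = 40.41 meV.
Eᵢ/kT = 0, 3.217.
Z = Σ gᵢe^(−Eᵢ/kT) = 5·e^(−0) + 2·e^(−3.217) = 5.000 + 0.08015 = 5.080.
P₀ = g₀ e^(−E₀/kT) / Z = 5.000/5.080 = 0.98.

0.98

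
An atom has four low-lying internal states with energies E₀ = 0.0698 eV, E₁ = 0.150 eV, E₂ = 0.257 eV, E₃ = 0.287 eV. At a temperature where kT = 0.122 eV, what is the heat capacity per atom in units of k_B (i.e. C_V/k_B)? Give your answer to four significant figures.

0.4046

Eᵢ/kT = 0.572131, 1.22951, 2.10656, 2.35246.
Z = Σ e^(−Eᵢ/kT) = e^(−0.572131) + e^(−1.22951) + e^(−2.10656) + e^(−2.35246) = 0.564322 + 0.292436 + 0.121656 + 0.0951348 = 1.07355.
⟨E⟩ = 0.132108 eV, ⟨E²⟩ = 0.0234741 eV².
C_V/k_B = (⟨E²⟩ − ⟨E⟩²)/(kT)² = (0.0234741 − 0.0174525)/0.0148840 = 0.4046.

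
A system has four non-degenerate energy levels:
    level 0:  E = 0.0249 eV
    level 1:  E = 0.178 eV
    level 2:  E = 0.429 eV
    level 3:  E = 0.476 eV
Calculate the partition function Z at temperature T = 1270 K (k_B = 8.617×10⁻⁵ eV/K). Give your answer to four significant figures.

Z = 1.026

k_BT = 8.617×10⁻⁵ × 1270 K = 0.109436 eV.
Eᵢ/kT = 0.227530, 1.62652, 3.92010, 4.34957.
Z = Σ e^(−Eᵢ/kT) = e^(−0.227530) + e^(−1.62652) + e^(−3.92010) + e^(−4.34957) = 0.796499 + 0.196613 + 0.0198391 + 0.0129124 = 1.02586.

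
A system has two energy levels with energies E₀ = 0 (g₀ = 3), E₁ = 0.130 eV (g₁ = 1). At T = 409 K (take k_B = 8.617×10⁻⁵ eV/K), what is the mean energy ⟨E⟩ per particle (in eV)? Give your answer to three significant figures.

0.00107 eV

k_BT = 8.617×10⁻⁵ × 409 K = 0.035244 eV.
Eᵢ/kT = 0, 3.6886.
Z = Σ gᵢe^(−Eᵢ/kT) = 3·e^(−0) + 1·e^(−3.6886) = 3.0000 + 0.025007 = 3.0250.
⟨E⟩ = Σ Eᵢ gᵢe^(−Eᵢ/kT) / Z = (0·3.0000 + 0.130·0.025007) / 3.0250 = 0.00107 eV.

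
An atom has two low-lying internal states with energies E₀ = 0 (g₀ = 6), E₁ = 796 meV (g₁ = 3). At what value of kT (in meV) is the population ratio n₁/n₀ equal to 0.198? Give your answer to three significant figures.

859 meV

n₁/n₀ = (g₁/g₀) exp[−(E₁−E₀)/kT] = 0.198.
⇒ (E₁−E₀)/kT = ln((3/6)/0.198) = ln(2.5253) = 0.92636.
kT = 796 meV / 0.92636 = 859 meV.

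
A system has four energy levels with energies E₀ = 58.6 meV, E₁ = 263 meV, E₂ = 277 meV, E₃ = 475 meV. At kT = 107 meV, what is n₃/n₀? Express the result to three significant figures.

n₃/n₀ = exp[−(E₃−E₀)/kT] = exp(−(416.4 meV)/(107 meV)) = exp(-3.8916) = 0.0204.

0.0204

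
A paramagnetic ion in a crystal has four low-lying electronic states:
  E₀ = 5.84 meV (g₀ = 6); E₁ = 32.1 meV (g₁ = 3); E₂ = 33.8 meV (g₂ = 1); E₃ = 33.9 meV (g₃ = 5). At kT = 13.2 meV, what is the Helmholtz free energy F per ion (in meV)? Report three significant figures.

-20.1 meV

Eᵢ/kT = 0.44242, 2.4318, 2.5606, 2.5682.
Z = Σ gᵢe^(−Eᵢ/kT) = 6·e^(−0.44242) + 3·e^(−2.4318) + 1·e^(−2.5606) + 5·e^(−2.5682) = 3.8549 + 0.26364 + 0.077258 + 0.38337 = 4.5792.
F = −kT ln Z = −13.2 × ln(4.5792) = −13.2 × 1.5215 = -20.1 meV.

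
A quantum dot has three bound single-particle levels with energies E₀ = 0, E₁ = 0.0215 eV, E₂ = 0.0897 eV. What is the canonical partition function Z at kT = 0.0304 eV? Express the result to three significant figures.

Z = 1.55

Eᵢ/kT = 0, 0.70724, 2.9507.
Z = Σ e^(−Eᵢ/kT) = e^(−0) + e^(−0.70724) + e^(−2.9507) = 1.0000 + 0.49300 + 0.052303 = 1.5453.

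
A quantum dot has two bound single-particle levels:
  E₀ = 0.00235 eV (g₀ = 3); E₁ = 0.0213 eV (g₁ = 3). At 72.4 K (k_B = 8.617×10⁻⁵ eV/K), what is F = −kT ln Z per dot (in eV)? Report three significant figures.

-0.00480 eV

k_BT = 8.617×10⁻⁵ × 72.4 K = 0.0062387 eV.
Eᵢ/kT = 0.37668, 3.4142.
Z = Σ gᵢe^(−Eᵢ/kT) = 3·e^(−0.37668) + 3·e^(−3.4142) = 2.0584 + 0.098708 = 2.1571.
F = −kT ln Z = −0.0062387 × ln(2.1571) = −0.0062387 × 0.76876 = -0.00480 eV.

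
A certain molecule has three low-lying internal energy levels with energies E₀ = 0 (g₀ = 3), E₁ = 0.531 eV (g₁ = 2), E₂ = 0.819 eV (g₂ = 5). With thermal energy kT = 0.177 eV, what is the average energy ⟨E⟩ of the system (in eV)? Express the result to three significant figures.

Eᵢ/kT = 0, 3.0000, 4.6271.
Z = Σ gᵢe^(−Eᵢ/kT) = 3·e^(−0) + 2·e^(−3.0000) + 5·e^(−4.6271) = 3.0000 + 0.099574 + 0.048915 = 3.1485.
⟨E⟩ = Σ Eᵢ gᵢe^(−Eᵢ/kT) / Z = (0·3.0000 + 0.531·0.099574 + 0.819·0.048915) / 3.1485 = 0.0295 eV.

0.0295 eV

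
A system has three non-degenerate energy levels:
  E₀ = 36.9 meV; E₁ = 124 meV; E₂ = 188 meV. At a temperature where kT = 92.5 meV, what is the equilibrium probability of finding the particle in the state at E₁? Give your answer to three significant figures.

Eᵢ/kT = 0.39892, 1.3405, 2.0324.
Z = Σ e^(−Eᵢ/kT) = e^(−0.39892) + e^(−1.3405) + e^(−2.0324) = 0.67104 + 0.26171 + 0.13102 = 1.0638.
P₁ = e^(−E₁/kT) / Z = 0.26171/1.0638 = 0.246.

0.246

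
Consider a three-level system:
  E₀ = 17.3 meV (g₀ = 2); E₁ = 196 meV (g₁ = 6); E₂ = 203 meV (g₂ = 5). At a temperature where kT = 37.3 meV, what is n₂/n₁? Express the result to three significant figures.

0.691

n₂/n₁ = (g₂/g₁) exp[−(E₂−E₁)/kT] = (5/6) × exp(−(7 meV)/(37.3 meV)) = (5/6) × exp(-0.18767) = 0.691.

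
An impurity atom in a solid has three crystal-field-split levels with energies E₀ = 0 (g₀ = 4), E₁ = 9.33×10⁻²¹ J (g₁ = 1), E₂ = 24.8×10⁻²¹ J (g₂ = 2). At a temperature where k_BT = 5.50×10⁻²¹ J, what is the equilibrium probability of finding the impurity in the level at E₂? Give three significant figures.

Eᵢ/kT = 0, 1.6964, 4.5091.
Z = Σ gᵢe^(−Eᵢ/kT) = 4·e^(−0) + 1·e^(−1.6964) + 2·e^(−4.5091) = 4.0000 + 0.18334 + 0.022017 = 4.2054.
P₂ = g₂ e^(−E₂/kT) / Z = 0.022017/4.2054 = 0.00524.

0.00524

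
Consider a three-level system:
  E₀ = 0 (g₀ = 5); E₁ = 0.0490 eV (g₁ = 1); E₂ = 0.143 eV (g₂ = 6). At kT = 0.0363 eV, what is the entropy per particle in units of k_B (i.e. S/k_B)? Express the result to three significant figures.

1.83

Eᵢ/kT = 0, 1.3499, 3.9394.
Z = Σ gᵢe^(−Eᵢ/kT) = 5·e^(−0) + 1·e^(−1.3499) + 6·e^(−3.9394) = 5.0000 + 0.25927 + 0.11676 = 5.3760.
⟨E⟩ = Σ EᵢPᵢ = 0.0054689 eV.
S/k_B = ln Z + ⟨E⟩/kT = ln(5.3760) + 0.0054689/0.0363 = 1.6819 + 0.15066 = 1.83.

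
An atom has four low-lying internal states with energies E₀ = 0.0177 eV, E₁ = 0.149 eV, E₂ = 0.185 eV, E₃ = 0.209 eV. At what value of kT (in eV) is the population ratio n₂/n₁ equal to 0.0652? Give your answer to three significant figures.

n₂/n₁ = exp[−(E₂−E₁)/kT] = 0.0652.
⇒ (E₂−E₁)/kT = ln(1/0.0652) = ln(15.337) = 2.7303.
kT = 0.036 eV / 2.7303 = 0.0132 eV.

0.0132 eV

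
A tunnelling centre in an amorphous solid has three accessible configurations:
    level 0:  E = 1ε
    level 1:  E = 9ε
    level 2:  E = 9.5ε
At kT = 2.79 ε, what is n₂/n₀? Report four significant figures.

0.04752

n₂/n₀ = exp[−(E₂−E₀)/kT] = exp(−(8.5ε)/(2.79ε)) = exp(-3.04659) = 0.04752.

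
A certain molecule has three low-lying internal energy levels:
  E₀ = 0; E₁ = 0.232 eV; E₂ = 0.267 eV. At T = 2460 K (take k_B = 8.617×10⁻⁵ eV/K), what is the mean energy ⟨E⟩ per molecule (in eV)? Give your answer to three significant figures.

k_BT = 8.617×10⁻⁵ × 2460 K = 0.21198 eV.
Eᵢ/kT = 0, 1.0944, 1.2596.
Z = Σ e^(−Eᵢ/kT) = e^(−0) + e^(−1.0944) + e^(−1.2596) = 1.0000 + 0.33474 + 0.28377 = 1.6185.
⟨E⟩ = Σ Eᵢ e^(−Eᵢ/kT) / Z = (0·1.0000 + 0.232·0.33474 + 0.267·0.28377) / 1.6185 = 0.0948 eV.

0.0948 eV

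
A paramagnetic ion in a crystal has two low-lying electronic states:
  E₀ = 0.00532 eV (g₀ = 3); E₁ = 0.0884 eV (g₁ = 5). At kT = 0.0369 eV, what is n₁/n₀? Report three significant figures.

0.175

n₁/n₀ = (g₁/g₀) exp[−(E₁−E₀)/kT] = (5/3) × exp(−(0.08308 eV)/(0.0369 eV)) = (5/3) × exp(-2.2515) = 0.175.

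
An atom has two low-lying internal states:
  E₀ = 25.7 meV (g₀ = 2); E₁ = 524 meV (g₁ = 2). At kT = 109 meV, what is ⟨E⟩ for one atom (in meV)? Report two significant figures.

31 meV

Eᵢ/kT = 0.2358, 4.807.
Z = Σ gᵢe^(−Eᵢ/kT) = 2·e^(−0.2358) + 2·e^(−4.807) = 1.580 + 0.01634 = 1.596.
⟨E⟩ = Σ Eᵢ gᵢe^(−Eᵢ/kT) / Z = (25.7·1.580 + 524·0.01634) / 1.596 = 31 meV.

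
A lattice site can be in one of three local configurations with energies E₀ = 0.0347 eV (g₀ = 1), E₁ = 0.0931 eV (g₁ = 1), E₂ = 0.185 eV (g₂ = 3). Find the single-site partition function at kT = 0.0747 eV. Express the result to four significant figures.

Z = 1.168

Eᵢ/kT = 0.464525, 1.24632, 2.47657.
Z = Σ gᵢe^(−Eᵢ/kT) = 1·e^(−0.464525) + 1·e^(−1.24632) + 3·e^(−2.47657) = 0.628434 + 0.287561 + 0.252093 = 1.16809.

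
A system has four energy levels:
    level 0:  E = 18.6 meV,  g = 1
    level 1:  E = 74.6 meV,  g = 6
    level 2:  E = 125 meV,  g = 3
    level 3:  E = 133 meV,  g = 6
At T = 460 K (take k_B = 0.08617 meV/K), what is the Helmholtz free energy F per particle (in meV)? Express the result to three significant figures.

k_BT = 0.08617 × 460 K = 39.638 meV.
Eᵢ/kT = 0.46925, 1.8820, 3.1535, 3.3554.
Z = Σ gᵢe^(−Eᵢ/kT) = 1·e^(−0.46925) + 6·e^(−1.8820) + 3·e^(−3.1535) + 6·e^(−3.3554) = 0.62547 + 0.91371 + 0.12811 + 0.20937 = 1.8767.
F = −kT ln Z = −39.638 × ln(1.8767) = −39.638 × 0.62951 = -25.0 meV.

-25.0 meV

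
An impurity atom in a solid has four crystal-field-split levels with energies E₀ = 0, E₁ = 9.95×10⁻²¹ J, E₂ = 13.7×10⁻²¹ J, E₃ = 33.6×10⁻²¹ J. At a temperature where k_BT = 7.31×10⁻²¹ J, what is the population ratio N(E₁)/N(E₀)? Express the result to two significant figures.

0.26

n₁/n₀ = exp[−(E₁−E₀)/kT] = exp(−(9.95 ×10⁻²¹ J)/(7.31 ×10⁻²¹ J)) = exp(-1.361) = 0.26.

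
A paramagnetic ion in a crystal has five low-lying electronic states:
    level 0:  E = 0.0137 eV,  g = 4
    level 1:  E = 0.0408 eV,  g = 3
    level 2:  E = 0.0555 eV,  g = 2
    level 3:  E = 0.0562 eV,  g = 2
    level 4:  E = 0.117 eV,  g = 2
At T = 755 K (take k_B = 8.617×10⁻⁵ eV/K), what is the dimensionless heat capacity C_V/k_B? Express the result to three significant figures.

k_BT = 8.617×10⁻⁵ × 755 K = 0.065058 eV.
Eᵢ/kT = 0.21058, 0.62713, 0.85308, 0.86384, 1.7984.
Z = Σ gᵢe^(−Eᵢ/kT) = 4·e^(−0.21058) + 3·e^(−0.62713) + 2·e^(−0.85308) + 2·e^(−0.86384) + 2·e^(−1.7984) = 3.2405 + 1.6024 + 0.85220 + 0.84308 + 0.33113 = 6.8693.
⟨E⟩ = 0.035403 eV, ⟨E²⟩ = 0.0019065 eV².
C_V/k_B = (⟨E²⟩ − ⟨E⟩²)/(kT)² = (0.0019065 − 0.0012534)/0.0042325 = 0.154.

0.154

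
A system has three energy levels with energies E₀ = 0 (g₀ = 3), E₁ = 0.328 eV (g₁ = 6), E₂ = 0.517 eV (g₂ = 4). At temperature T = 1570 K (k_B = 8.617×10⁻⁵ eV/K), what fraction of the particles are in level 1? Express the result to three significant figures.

k_BT = 8.617×10⁻⁵ × 1570 K = 0.13529 eV.
Eᵢ/kT = 0, 2.4244, 3.8214.
Z = Σ gᵢe^(−Eᵢ/kT) = 3·e^(−0) + 6·e^(−2.4244) + 4·e^(−3.8214) = 3.0000 + 0.53119 + 0.087588 = 3.6188.
P₁ = g₁ e^(−E₁/kT) / Z = 0.53119/3.6188 = 0.147.

0.147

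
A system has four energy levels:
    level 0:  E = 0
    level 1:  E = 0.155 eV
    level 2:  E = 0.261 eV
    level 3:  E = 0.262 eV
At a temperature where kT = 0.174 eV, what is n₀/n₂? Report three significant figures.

n₀/n₂ = exp[−(E₀−E₂)/kT] = exp(−(-0.261 eV)/(0.174 eV)) = exp(1.5000) = 4.48.

4.48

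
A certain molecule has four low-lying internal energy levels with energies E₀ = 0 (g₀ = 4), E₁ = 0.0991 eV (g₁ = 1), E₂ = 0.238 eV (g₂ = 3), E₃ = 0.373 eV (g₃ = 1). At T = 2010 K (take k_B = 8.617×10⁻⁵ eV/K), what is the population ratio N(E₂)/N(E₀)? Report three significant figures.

0.190

k_BT = 8.617×10⁻⁵ × 2010 K = 0.17320 eV.
n₂/n₀ = (g₂/g₀) exp[−(E₂−E₀)/kT] = (3/4) × exp(−(0.238 eV)/(0.17320 eV)) = (3/4) × exp(-1.3741) = 0.190.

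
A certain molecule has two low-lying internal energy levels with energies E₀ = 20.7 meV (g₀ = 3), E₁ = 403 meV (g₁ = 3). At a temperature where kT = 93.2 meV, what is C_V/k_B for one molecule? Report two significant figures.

Eᵢ/kT = 0.2221, 4.324.
Z = Σ gᵢe^(−Eᵢ/kT) = 3·e^(−0.2221) + 3·e^(−4.324) = 2.403 + 0.03974 = 2.443.
⟨E⟩ = 26.92 meV, ⟨E²⟩ = 3063 meV².
C_V/k_B = (⟨E²⟩ − ⟨E⟩²)/(kT)² = (3063 − 724.7)/8686 = 0.27.

0.27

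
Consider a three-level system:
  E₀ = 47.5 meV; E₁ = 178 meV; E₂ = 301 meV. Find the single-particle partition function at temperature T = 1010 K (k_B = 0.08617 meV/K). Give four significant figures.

k_BT = 0.08617 × 1010 K = 87.0317 meV.
Eᵢ/kT = 0.545778, 2.04523, 3.45851.
Z = Σ e^(−Eᵢ/kT) = e^(−0.545778) + e^(−2.04523) + e^(−3.45851) = 0.579391 + 0.129350 + 0.0314766 = 0.740218.

Z = 0.7402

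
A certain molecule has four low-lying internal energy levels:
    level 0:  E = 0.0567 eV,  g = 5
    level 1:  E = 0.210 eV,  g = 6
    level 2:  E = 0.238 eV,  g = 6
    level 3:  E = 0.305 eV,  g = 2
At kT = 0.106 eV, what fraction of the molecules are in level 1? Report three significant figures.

Eᵢ/kT = 0.53491, 1.9811, 2.2453, 2.8774.
Z = Σ gᵢe^(−Eᵢ/kT) = 5·e^(−0.53491) + 6·e^(−1.9811) + 6·e^(−2.2453) + 2·e^(−2.8774) = 2.9286 + 0.82750 + 0.63537 + 0.11256 = 4.5040.
P₁ = g₁ e^(−E₁/kT) / Z = 0.82750/4.5040 = 0.184.

0.184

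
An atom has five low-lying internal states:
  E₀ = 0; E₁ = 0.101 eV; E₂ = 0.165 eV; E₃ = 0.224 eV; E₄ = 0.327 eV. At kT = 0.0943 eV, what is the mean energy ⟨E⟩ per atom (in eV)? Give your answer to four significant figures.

Eᵢ/kT = 0, 1.07105, 1.74973, 2.37540, 3.46766.
Z = Σ e^(−Eᵢ/kT) = e^(−0) + e^(−1.07105) + e^(−1.74973) + e^(−2.37540) + e^(−3.46766) = 1.00000 + 0.342649 + 0.173821 + 0.0929773 + 0.0311899 = 1.64064.
⟨E⟩ = Σ Eᵢ e^(−Eᵢ/kT) / Z = (0·1.00000 + 0.101·0.342649 + 0.165·0.173821 + 0.224·0.0929773 + 0.327·0.0311899) / 1.64064 = 0.05749 eV.

0.05749 eV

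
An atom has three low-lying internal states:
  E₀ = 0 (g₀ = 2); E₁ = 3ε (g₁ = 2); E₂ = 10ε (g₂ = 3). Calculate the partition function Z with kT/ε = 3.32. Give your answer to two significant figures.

Eᵢ/kT = 0, 0.9036, 3.012.
Z = Σ gᵢe^(−Eᵢ/kT) = 2·e^(−0) + 2·e^(−0.9036) + 3·e^(−3.012) = 2.000 + 0.8102 + 0.1476 = 2.958.

Z = 3.0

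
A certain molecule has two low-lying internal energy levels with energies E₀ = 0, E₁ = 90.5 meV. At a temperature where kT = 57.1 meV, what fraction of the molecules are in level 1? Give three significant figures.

0.170

Eᵢ/kT = 0, 1.5849.
Z = Σ e^(−Eᵢ/kT) = e^(−0) + e^(−1.5849) = 1.0000 + 0.20497 = 1.2050.
P₁ = e^(−E₁/kT) / Z = 0.20497/1.2050 = 0.170.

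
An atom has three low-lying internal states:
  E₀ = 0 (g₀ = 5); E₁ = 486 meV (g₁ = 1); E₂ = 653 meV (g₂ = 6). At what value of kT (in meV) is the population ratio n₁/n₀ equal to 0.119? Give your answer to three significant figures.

n₁/n₀ = (g₁/g₀) exp[−(E₁−E₀)/kT] = 0.119.
⇒ (E₁−E₀)/kT = ln((1/5)/0.119) = ln(1.6807) = 0.51921.
kT = 486 meV / 0.51921 = 936 meV.

936 meV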